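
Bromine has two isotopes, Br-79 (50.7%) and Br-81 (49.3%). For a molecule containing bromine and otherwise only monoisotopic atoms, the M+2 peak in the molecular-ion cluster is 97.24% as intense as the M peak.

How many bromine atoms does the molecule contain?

1

For n independent Br atoms, I(M+2)/I(M) = n · (abundance Br-81) / (abundance Br-79) = n · 0.493/0.507.
n = 0.9724 × 0.507/0.493 = 1.00 ≈ 1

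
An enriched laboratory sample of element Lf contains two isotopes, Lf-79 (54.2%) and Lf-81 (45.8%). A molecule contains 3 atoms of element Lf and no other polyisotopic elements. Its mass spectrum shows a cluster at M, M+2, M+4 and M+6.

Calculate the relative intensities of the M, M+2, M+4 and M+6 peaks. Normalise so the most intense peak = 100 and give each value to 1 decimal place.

Each Lf atom is independently Lf-79 (p = 0.542) or Lf-81 (q = 0.458); the cluster is the binomial expansion (p + q)^3.
P(M) = 0.542^3 = 0.159220
P(M+2) = 3 × 0.542^2 × 0.458^1 = 0.403632
P(M+4) = 3 × 0.542^1 × 0.458^2 = 0.341076
P(M+6) = 0.458^3 = 0.096072
The M+2 peak is largest (0.403632); scaling to 100 gives 39.4 : 100.0 : 84.5 : 23.8.

39.4 : 100.0 : 84.5 : 23.8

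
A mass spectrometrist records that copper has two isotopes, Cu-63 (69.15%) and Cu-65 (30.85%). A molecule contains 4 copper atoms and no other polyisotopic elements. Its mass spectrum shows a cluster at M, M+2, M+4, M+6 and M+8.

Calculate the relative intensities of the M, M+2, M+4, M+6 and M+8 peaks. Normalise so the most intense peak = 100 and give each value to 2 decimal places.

56.04 : 100.00 : 66.92 : 19.90 : 2.22

Expanding (0.6915 + 0.3085)^4:
P(M) = 0.6915^4 = 0.228649
P(M+2) = 4 × 0.6915^3 × 0.3085^1 = 0.408030
P(M+4) = 6 × 0.6915^2 × 0.3085^2 = 0.273052
P(M+6) = 4 × 0.6915^1 × 0.3085^3 = 0.081212
P(M+8) = 0.3085^4 = 0.009058
The M+2 peak is largest (0.408030); scaling to 100 gives 56.04 : 100.00 : 66.92 : 19.90 : 2.22.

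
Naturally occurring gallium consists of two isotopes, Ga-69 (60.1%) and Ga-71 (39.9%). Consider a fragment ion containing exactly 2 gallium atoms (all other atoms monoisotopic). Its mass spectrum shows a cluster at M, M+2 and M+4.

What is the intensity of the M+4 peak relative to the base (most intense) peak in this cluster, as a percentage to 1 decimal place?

33.2%

Binomial terms of (0.601 + 0.399)^2: M 0.3612, M+2 0.4796, M+4 0.1592 → M+2 is the base peak.
P(M+2) = C(2,1) × 0.601^1 × 0.399^1 = 2 × 0.6010 × 0.3990 = 0.479598 (base)
P(M+4) = C(2,2) × 0.601^0 × 0.399^2 = 1 × 1.0000 × 0.159201 = 0.159201
Relative intensity = 0.159201 / 0.479598 × 100 = 33.2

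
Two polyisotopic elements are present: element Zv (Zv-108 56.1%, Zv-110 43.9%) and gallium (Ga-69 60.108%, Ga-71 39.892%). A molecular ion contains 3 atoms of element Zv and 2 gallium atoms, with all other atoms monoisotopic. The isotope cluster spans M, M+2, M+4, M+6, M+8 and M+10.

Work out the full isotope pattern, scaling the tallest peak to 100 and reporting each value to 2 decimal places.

Element Zv pattern (n=3): 0.17655848 : 0.41448756 : 0.32434944 : 0.08460452
Gallium pattern (n=2): 0.36129717 : 0.47956567 : 0.15913717
Convolve the two distributions (both contribute in 2-u steps):
  M: 0.17655848×0.36129717 = 0.063790
  M+2: 0.17655848×0.47956567 + 0.41448756×0.36129717 = 0.234425
  M+4: 0.17655848×0.15913717 + 0.41448756×0.47956567 + 0.32434944×0.36129717 = 0.344058
  M+6: 0.41448756×0.15913717 + 0.32434944×0.47956567 + 0.08460452×0.36129717 = 0.252075
  M+8: 0.32434944×0.15913717 + 0.08460452×0.47956567 = 0.092189
  M+10: 0.08460452×0.15913717 = 0.013464
Scale to base peak (0.344058) = 100: 18.54 : 68.14 : 100.00 : 73.27 : 26.79 : 3.91

18.54 : 68.14 : 100.00 : 73.27 : 26.79 : 3.91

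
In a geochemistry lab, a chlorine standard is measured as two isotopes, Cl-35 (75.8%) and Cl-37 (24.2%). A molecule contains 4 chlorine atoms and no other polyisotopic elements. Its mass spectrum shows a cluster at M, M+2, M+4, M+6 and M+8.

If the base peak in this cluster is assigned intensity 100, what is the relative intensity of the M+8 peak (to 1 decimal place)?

0.8

Term probabilities: M 0.3301, M+2 0.4216, M+4 0.2019, M+6 0.0430, M+8 0.0034. Base peak = M+2.
P(M+2) = C(4,1) × 0.758^3 × 0.242^1 = 4 × 0.43551951 × 0.2420 = 0.421583 (base)
P(M+8) = C(4,4) × 0.758^0 × 0.242^4 = 1 × 1.0000 × 0.00342974 = 0.003430
Relative intensity = 0.003430 / 0.421583 × 100 = 0.8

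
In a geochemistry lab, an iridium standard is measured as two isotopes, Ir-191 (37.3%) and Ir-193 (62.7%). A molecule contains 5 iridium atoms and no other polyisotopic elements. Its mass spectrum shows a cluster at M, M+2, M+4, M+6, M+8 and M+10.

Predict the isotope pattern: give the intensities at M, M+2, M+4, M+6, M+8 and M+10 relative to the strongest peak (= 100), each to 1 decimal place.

The 5 Ir atoms are independent, so intensities follow the terms of (0.373 + 0.627)^5.
P(M) = 0.373^5 = 0.007220
P(M+2) = 5 × 0.373^4 × 0.627^1 = 0.060684
P(M+4) = 10 × 0.373^3 × 0.627^2 = 0.204015
P(M+6) = 10 × 0.373^2 × 0.627^3 = 0.342942
P(M+8) = 5 × 0.373^1 × 0.627^4 = 0.288237
P(M+10) = 0.627^5 = 0.096903
The M+6 peak is largest (0.342942); scaling to 100 gives 2.1 : 17.7 : 59.5 : 100.0 : 84.0 : 28.3.

2.1 : 17.7 : 59.5 : 100.0 : 84.0 : 28.3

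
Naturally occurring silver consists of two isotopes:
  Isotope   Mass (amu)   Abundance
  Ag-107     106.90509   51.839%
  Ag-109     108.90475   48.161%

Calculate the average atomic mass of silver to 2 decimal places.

107.87 amu

The abundance-weighted mean is 0.51839 × 106.90509 + 0.48161 × 108.90475
= 55.418530 + 52.449617 = 107.868147 amu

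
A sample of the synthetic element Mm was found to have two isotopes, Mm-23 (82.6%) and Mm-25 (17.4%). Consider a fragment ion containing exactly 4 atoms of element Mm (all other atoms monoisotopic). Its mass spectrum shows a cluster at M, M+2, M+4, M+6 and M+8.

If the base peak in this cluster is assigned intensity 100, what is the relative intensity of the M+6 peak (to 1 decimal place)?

Binomial terms of (0.826 + 0.174)^4: M 0.4655, M+2 0.3922, M+4 0.1239, M+6 0.0174, M+8 0.0009 → M is the base peak.
P(M) = C(4,0) × 0.826^4 × 0.174^0 = 1 × 0.46550054 × 1.0000 = 0.465501 (base)
P(M+6) = C(4,3) × 0.826^1 × 0.174^3 = 4 × 0.8260 × 0.00526802 = 0.017406
Relative intensity = 0.017406 / 0.465501 × 100 = 3.7

3.7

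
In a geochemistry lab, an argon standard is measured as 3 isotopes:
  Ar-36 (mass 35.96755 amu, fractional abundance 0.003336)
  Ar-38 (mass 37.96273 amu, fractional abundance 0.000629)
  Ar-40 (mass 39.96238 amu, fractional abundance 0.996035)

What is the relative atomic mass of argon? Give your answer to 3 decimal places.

The abundance-weighted mean is 0.003336 × 35.96755 + 0.000629 × 37.96273 + 0.996035 × 39.96238
= 0.119988 + 0.023879 + 39.803929 = 39.947796 amu

39.948 amu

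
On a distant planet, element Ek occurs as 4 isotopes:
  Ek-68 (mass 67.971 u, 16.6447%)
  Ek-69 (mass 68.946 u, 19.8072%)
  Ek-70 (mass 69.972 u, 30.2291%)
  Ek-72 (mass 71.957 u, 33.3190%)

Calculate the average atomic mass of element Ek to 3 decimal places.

70.097 u

Average mass = Σ (abundance × isotope mass) = 0.166447 × 67.971 + 0.198072 × 68.946 + 0.302291 × 69.972 + 0.333190 × 71.957
= 11.3136 + 13.6563 + 21.1519 + 23.9754 = 70.0972 u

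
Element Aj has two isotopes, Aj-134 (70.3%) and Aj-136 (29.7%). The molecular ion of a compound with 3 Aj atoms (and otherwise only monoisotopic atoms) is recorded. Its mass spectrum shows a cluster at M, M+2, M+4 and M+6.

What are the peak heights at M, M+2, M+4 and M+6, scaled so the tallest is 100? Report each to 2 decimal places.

Expanding (0.703 + 0.297)^3:
P(M) = 0.703^3 = 0.347429
P(M+2) = 3 × 0.703^2 × 0.297^1 = 0.440340
P(M+4) = 3 × 0.703^1 × 0.297^2 = 0.186033
P(M+6) = 0.297^3 = 0.026198
The M+2 peak is largest (0.440340); scaling to 100 gives 78.90 : 100.00 : 42.25 : 5.95.

78.90 : 100.00 : 42.25 : 5.95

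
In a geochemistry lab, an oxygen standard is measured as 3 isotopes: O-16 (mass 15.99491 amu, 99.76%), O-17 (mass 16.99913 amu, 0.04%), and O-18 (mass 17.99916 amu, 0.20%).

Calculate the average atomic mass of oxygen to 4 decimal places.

Average mass = Σ (abundance × isotope mass) = 0.9976 × 15.99491 + 0.0004 × 16.99913 + 0.0020 × 17.99916
= 15.956522 + 0.006800 + 0.035998 = 15.999320 amu

15.9993 amu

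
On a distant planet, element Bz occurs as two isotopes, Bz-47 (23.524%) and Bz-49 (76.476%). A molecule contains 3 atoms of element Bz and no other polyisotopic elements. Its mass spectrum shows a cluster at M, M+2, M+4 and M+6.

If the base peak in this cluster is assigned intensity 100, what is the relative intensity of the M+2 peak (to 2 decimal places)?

28.39

Binomial terms of (0.23524 + 0.76476)^3: M 0.0130, M+2 0.1270, M+4 0.4127, M+6 0.4473 → M+6 is the base peak.
P(M+6) = C(3,3) × 0.23524^0 × 0.76476^3 = 1 × 1.0000 × 0.4472759 = 0.447276 (base)
P(M+2) = C(3,1) × 0.23524^2 × 0.76476^1 = 3 × 0.05533786 × 0.76476 = 0.126961
Relative intensity = 0.126961 / 0.447276 × 100 = 28.39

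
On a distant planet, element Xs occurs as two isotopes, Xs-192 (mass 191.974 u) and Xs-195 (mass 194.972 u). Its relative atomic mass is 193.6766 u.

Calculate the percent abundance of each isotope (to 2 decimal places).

Let x be the fractional abundance of Xs-192; then Xs-195 has abundance 1 − x.
191.974·x + 194.972·(1 − x) = 193.6766
(191.974 − 194.972)·x = 193.6766 − 194.972
x = -1.2954 / -2.998 = 0.43209 → 43.21% Xs-192, 56.79% Xs-195.

Xs-192: 43.21%, Xs-195: 56.79%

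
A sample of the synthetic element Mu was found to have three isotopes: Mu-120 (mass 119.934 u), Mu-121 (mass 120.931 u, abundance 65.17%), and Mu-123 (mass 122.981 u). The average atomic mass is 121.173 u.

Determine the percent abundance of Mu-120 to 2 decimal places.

Let x and y be the fractions of Mu-120 and Mu-123. Then x + y = 1 − 0.6517 = 0.3483 and 119.934x + 122.981y = 121.173 − 0.6517×120.931 = 42.3622673.
Substituting: 119.934x + 122.981(0.3483 − x) = 42.3622673
(119.934 − 122.981)x = -0.472015  ⇒  x = 0.15491, y = 0.19339
Mu-120: 15.49%, Mu-123: 19.34%.

15.49%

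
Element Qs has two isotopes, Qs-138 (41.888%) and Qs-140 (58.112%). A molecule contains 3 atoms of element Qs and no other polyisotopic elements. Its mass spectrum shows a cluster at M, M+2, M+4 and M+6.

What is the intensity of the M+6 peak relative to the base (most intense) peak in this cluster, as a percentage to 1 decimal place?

(0.41888 + 0.58112)^3 gives M 0.0735, M+2 0.3059, M+4 0.4244, M+6 0.1962; the largest is M+4.
P(M+4) = C(3,2) × 0.41888^1 × 0.58112^2 = 3 × 0.41888 × 0.33770045 = 0.424368 (base)
P(M+6) = C(3,3) × 0.41888^0 × 0.58112^3 = 1 × 1.0000 × 0.19624449 = 0.196244
Relative intensity = 0.196244 / 0.424368 × 100 = 46.2

46.2%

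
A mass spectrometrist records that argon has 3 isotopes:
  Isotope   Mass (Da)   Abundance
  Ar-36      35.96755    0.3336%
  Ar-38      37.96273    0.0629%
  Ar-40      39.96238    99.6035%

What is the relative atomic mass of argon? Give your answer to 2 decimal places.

39.95 Da

Weight each isotope mass by its fractional abundance: 0.003336 × 35.96755 + 0.000629 × 37.96273 + 0.996035 × 39.96238
= 0.119988 + 0.023879 + 39.803929 = 39.947796 Da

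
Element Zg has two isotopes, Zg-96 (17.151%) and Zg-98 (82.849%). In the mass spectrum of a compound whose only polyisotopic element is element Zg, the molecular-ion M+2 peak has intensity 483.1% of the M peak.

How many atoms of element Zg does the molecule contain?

1

With n Zg atoms, P(M+2)/P(M) = C(n,1)·p^(n−1)q / p^n = n·q/p = n · 0.82849/0.17151.
n = 4.831 × 0.17151/0.82849 = 1.00 ≈ 1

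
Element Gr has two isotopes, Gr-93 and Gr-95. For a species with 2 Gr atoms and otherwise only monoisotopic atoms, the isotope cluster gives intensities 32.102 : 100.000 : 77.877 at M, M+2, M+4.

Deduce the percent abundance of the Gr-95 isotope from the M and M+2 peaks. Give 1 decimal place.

Write p for the Gr-93 fraction. I(M+2)/I(M) = [C(2,1)·p^1·(1−p)] / p^2 = 2·(1−p)/p = 100.000/32.102 = 3.1151
(1−p)/p = 3.1151/2 = 1.5575  ⇒  p = 1/(1 + 1.5575) = 0.3910
Gr-93: 39.1%, Gr-95: 60.9%.

60.9%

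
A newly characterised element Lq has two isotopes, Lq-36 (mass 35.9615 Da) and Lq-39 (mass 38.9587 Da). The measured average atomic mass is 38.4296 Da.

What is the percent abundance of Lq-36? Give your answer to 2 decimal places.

17.65%

Let x be the fractional abundance of Lq-36; then Lq-39 has abundance 1 − x.
35.9615·x + 38.9587·(1 − x) = 38.4296
(35.9615 − 38.9587)·x = 38.4296 − 38.9587
x = -0.5291 / -2.9972 = 0.17653 → 17.65% Lq-36, 82.35% Lq-39.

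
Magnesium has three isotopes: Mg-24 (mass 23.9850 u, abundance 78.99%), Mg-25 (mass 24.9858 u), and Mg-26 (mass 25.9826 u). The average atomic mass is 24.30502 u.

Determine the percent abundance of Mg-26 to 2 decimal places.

The remaining 21.01% is split between Mg-25 (fraction x) and Mg-26 (fraction 0.2101 − x).
Substituting: 24.9858x + 25.9826(0.2101 − x) = 5.3592685
(24.9858 − 25.9826)x = -0.09967576  ⇒  x = 0.10000, y = 0.11010
Mg-25: 10.00%, Mg-26: 11.01%.

11.01%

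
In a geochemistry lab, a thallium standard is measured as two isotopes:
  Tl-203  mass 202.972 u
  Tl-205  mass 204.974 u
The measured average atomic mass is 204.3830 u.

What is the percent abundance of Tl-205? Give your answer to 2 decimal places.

Writing the weighted mean with unknown fraction x of Tl-203:
202.972·x + 204.974·(1 − x) = 204.3830
(202.972 − 204.974)·x = 204.3830 − 204.974
x = -0.5910 / -2.002 = 0.29520 → 29.52% Tl-203, 70.48% Tl-205.

70.48%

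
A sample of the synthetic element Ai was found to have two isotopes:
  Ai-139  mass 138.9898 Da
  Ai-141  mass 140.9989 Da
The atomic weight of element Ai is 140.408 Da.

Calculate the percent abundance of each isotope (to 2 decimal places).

Ai-139: 29.41%, Ai-141: 70.59%

Writing the weighted mean with unknown fraction x of Ai-139:
138.9898·x + 140.9989·(1 − x) = 140.408
(138.9898 − 140.9989)·x = 140.408 − 140.9989
x = -0.5909 / -2.0091 = 0.29411 → 29.41% Ai-139, 70.59% Ai-141.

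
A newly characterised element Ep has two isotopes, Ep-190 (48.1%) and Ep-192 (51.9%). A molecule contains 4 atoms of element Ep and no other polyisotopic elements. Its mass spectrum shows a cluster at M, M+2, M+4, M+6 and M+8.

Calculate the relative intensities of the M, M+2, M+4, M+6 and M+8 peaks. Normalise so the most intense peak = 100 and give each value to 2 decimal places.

Expanding (0.481 + 0.519)^4:
P(M) = 0.481^4 = 0.053528
P(M+2) = 4 × 0.481^3 × 0.519^1 = 0.231027
P(M+4) = 6 × 0.481^2 × 0.519^2 = 0.373918
P(M+6) = 4 × 0.481^1 × 0.519^3 = 0.268972
P(M+8) = 0.519^4 = 0.072555
The M+4 peak is largest (0.373918); scaling to 100 gives 14.32 : 61.79 : 100.00 : 71.93 : 19.40.

14.32 : 61.79 : 100.00 : 71.93 : 19.40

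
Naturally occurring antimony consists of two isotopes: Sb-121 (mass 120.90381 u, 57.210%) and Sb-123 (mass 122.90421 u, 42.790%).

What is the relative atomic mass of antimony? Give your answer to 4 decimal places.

121.7598 u

Average mass = Σ (abundance × isotope mass) = 0.57210 × 120.90381 + 0.42790 × 122.90421
= 69.169070 + 52.590711 = 121.759781 u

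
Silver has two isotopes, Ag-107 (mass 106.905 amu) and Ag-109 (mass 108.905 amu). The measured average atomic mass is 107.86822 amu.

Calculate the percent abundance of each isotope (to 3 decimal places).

Ag-107: 51.839%, Ag-109: 48.161%

Writing the weighted mean with unknown fraction x of Ag-107:
106.905·x + 108.905·(1 − x) = 107.86822
(106.905 − 108.905)·x = 107.86822 − 108.905
x = -1.03678 / -2.000 = 0.51839 → 51.839% Ag-107, 48.161% Ag-109.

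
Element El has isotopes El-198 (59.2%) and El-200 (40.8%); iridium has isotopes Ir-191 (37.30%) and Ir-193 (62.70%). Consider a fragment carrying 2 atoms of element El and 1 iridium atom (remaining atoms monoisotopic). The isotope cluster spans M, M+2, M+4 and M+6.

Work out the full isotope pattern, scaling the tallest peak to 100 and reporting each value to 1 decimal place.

32.7 : 100.0 : 91.3 : 26.1

Element El pattern (n=2): 0.350464 : 0.483072 : 0.166464
Iridium pattern (n=1): 0.3730 : 0.6270
Convolve the two distributions (both contribute in 2-u steps):
  M: 0.350464×0.3730 = 0.130723
  M+2: 0.350464×0.6270 + 0.483072×0.3730 = 0.399927
  M+4: 0.483072×0.6270 + 0.166464×0.3730 = 0.364977
  M+6: 0.166464×0.6270 = 0.104373
Scale to base peak (0.399927) = 100: 32.7 : 100.0 : 91.3 : 26.1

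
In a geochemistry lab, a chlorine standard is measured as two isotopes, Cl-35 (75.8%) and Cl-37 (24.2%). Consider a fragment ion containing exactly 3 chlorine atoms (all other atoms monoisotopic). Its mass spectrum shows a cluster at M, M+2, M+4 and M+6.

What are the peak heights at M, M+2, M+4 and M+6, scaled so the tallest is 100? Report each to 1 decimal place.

100.0 : 95.8 : 30.6 : 3.3

Each Cl atom is independently Cl-35 (p = 0.758) or Cl-37 (q = 0.242); the cluster is the binomial expansion (p + q)^3.
P(M) = 0.758^3 = 0.435520
P(M+2) = 3 × 0.758^2 × 0.242^1 = 0.417133
P(M+4) = 3 × 0.758^1 × 0.242^2 = 0.133175
P(M+6) = 0.242^3 = 0.014172
The M peak is largest (0.435520); scaling to 100 gives 100.0 : 95.8 : 30.6 : 3.3.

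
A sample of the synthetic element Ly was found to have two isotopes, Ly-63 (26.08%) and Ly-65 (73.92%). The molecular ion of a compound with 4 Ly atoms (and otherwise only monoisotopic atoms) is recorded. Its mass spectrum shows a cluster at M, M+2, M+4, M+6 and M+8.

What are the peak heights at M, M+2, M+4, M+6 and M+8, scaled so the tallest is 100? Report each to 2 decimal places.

1.10 : 12.45 : 52.92 : 100.00 : 70.86

Each Ly atom is independently Ly-63 (p = 0.2608) or Ly-65 (q = 0.7392); the cluster is the binomial expansion (p + q)^4.
P(M) = 0.2608^4 = 0.004626
P(M+2) = 4 × 0.2608^3 × 0.7392^1 = 0.052450
P(M+4) = 6 × 0.2608^2 × 0.7392^2 = 0.222993
P(M+6) = 4 × 0.2608^1 × 0.7392^3 = 0.421360
P(M+8) = 0.7392^4 = 0.298571
The M+6 peak is largest (0.421360); scaling to 100 gives 1.10 : 12.45 : 52.92 : 100.00 : 70.86.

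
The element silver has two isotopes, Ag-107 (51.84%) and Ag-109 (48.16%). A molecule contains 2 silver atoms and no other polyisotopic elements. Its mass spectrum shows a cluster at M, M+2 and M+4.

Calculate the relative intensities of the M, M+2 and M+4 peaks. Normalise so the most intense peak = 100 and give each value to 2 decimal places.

53.82 : 100.00 : 46.45

The 2 Ag atoms are independent, so intensities follow the terms of (0.5184 + 0.4816)^2.
P(M) = 0.5184^2 = 0.268739
P(M+2) = 2 × 0.5184^1 × 0.4816^1 = 0.499323
P(M+4) = 0.4816^2 = 0.231939
The M+2 peak is largest (0.499323); scaling to 100 gives 53.82 : 100.00 : 46.45.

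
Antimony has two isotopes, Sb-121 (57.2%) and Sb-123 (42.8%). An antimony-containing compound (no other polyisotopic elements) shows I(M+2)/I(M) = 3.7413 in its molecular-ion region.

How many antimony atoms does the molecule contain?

5

With n Sb atoms, P(M+2)/P(M) = C(n,1)·p^(n−1)q / p^n = n·q/p = n · 0.428/0.572.
n = 3.7413 × 0.572/0.428 = 5.00 ≈ 5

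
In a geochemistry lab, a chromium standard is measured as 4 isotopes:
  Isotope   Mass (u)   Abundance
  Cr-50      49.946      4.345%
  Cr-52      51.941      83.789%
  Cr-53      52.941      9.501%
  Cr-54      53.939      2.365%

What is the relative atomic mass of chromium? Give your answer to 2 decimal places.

52.00 u

Ar = Σ fᵢ·mᵢ = 0.04345 × 49.946 + 0.83789 × 51.941 + 0.09501 × 52.941 + 0.02365 × 53.939
= 2.1702 + 43.5208 + 5.0299 + 1.2757 = 51.9966 u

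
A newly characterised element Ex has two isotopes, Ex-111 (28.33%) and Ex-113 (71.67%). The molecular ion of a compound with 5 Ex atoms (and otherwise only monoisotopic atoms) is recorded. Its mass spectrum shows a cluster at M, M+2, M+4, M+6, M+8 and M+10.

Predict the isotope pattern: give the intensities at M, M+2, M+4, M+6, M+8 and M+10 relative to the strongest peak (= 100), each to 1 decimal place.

Expanding (0.2833 + 0.7167)^5:
P(M) = 0.2833^5 = 0.001825
P(M+2) = 5 × 0.2833^4 × 0.7167^1 = 0.023083
P(M+4) = 10 × 0.2833^3 × 0.7167^2 = 0.116792
P(M+6) = 10 × 0.2833^2 × 0.7167^3 = 0.295465
P(M+8) = 5 × 0.2833^1 × 0.7167^4 = 0.373737
P(M+10) = 0.7167^5 = 0.189098
The M+8 peak is largest (0.373737); scaling to 100 gives 0.5 : 6.2 : 31.2 : 79.1 : 100.0 : 50.6.

0.5 : 6.2 : 31.2 : 79.1 : 100.0 : 50.6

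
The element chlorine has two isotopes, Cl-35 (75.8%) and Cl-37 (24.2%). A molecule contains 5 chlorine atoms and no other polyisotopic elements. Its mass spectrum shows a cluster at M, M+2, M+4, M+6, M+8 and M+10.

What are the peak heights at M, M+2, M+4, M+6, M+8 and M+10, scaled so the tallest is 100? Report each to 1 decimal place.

62.6 : 100.0 : 63.9 : 20.4 : 3.3 : 0.2

The 5 Cl atoms are independent, so intensities follow the terms of (0.758 + 0.242)^5.
P(M) = 0.758^5 = 0.250234
P(M+2) = 5 × 0.758^4 × 0.242^1 = 0.399450
P(M+4) = 10 × 0.758^3 × 0.242^2 = 0.255058
P(M+6) = 10 × 0.758^2 × 0.242^3 = 0.081430
P(M+8) = 5 × 0.758^1 × 0.242^4 = 0.012999
P(M+10) = 0.242^5 = 0.000830
The M+2 peak is largest (0.399450); scaling to 100 gives 62.6 : 100.0 : 63.9 : 20.4 : 3.3 : 0.2.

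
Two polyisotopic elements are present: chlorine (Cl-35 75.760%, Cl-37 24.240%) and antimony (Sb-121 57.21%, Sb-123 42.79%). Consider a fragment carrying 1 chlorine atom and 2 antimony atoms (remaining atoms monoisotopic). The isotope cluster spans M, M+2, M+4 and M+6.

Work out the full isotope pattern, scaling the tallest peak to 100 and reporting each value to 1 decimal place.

Chlorine pattern (n=1): 0.7576 : 0.2424
Antimony pattern (n=2): 0.32729841 : 0.48960318 : 0.18309841
Convolve the two distributions (both contribute in 2-u steps):
  M: 0.7576×0.32729841 = 0.247961
  M+2: 0.7576×0.48960318 + 0.2424×0.32729841 = 0.450261
  M+4: 0.7576×0.18309841 + 0.2424×0.48960318 = 0.257395
  M+6: 0.2424×0.18309841 = 0.044383
Scale to base peak (0.450261) = 100: 55.1 : 100.0 : 57.2 : 9.9

55.1 : 100.0 : 57.2 : 9.9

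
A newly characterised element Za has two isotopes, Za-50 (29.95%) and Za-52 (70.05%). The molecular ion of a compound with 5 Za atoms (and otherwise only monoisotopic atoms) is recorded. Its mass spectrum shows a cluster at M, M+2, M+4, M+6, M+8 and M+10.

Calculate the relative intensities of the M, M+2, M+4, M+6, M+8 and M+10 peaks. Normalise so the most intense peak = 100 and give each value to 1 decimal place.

0.7 : 7.8 : 36.6 : 85.5 : 100.0 : 46.8

Each Za atom is independently Za-50 (p = 0.2995) or Za-52 (q = 0.7005); the cluster is the binomial expansion (p + q)^5.
P(M) = 0.2995^5 = 0.002410
P(M+2) = 5 × 0.2995^4 × 0.7005^1 = 0.028182
P(M+4) = 10 × 0.2995^3 × 0.7005^2 = 0.131828
P(M+6) = 10 × 0.2995^2 × 0.7005^3 = 0.308332
P(M+8) = 5 × 0.2995^1 × 0.7005^4 = 0.360578
P(M+10) = 0.7005^5 = 0.168671
The M+8 peak is largest (0.360578); scaling to 100 gives 0.7 : 7.8 : 36.6 : 85.5 : 100.0 : 46.8.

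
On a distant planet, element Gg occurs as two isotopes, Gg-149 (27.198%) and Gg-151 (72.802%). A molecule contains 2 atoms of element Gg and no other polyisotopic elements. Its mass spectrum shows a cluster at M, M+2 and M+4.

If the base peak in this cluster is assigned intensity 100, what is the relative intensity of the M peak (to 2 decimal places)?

13.96

(0.27198 + 0.72802)^2 gives M 0.0740, M+2 0.3960, M+4 0.5300; the largest is M+4.
P(M+4) = C(2,2) × 0.27198^0 × 0.72802^2 = 1 × 1.0000 × 0.53001312 = 0.530013 (base)
P(M) = C(2,0) × 0.27198^2 × 0.72802^0 = 1 × 0.07397312 × 1.0000 = 0.073973
Relative intensity = 0.073973 / 0.530013 × 100 = 13.96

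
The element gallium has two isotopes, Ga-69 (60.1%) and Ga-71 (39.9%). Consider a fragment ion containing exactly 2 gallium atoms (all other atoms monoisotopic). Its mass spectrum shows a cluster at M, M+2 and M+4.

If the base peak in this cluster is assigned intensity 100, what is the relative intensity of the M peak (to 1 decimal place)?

75.3

Binomial terms of (0.601 + 0.399)^2: M 0.3612, M+2 0.4796, M+4 0.1592 → M+2 is the base peak.
P(M+2) = C(2,1) × 0.601^1 × 0.399^1 = 2 × 0.6010 × 0.3990 = 0.479598 (base)
P(M) = C(2,0) × 0.601^2 × 0.399^0 = 1 × 0.361201 × 1.0000 = 0.361201
Relative intensity = 0.361201 / 0.479598 × 100 = 75.3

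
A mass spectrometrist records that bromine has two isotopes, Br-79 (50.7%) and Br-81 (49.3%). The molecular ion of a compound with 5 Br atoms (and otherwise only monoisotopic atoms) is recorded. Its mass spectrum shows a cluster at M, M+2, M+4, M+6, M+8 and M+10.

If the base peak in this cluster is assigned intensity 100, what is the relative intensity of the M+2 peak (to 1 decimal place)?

(0.507 + 0.493)^5 gives M 0.0335, M+2 0.1629, M+4 0.3168, M+6 0.3080, M+8 0.1497, M+10 0.0291; the largest is M+4.
P(M+4) = C(5,2) × 0.507^3 × 0.493^2 = 10 × 0.13032384 × 0.243049 = 0.316751 (base)
P(M+2) = C(5,1) × 0.507^4 × 0.493^1 = 5 × 0.06607419 × 0.4930 = 0.162873
Relative intensity = 0.162873 / 0.316751 × 100 = 51.4

51.4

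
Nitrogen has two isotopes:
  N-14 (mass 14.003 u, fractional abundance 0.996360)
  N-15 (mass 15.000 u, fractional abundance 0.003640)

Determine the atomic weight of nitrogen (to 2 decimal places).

14.01 u

Ar = Σ fᵢ·mᵢ = 0.996360 × 14.003 + 0.003640 × 15.000
= 13.9520 + 0.0546 = 14.0066 u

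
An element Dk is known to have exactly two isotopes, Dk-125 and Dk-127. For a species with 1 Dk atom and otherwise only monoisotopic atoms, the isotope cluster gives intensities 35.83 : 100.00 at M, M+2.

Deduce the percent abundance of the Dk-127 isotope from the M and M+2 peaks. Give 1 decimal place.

73.6%

Write p for the Dk-125 fraction. I(M+2)/I(M) = [C(1,1)·p^0·(1−p)] / p^1 = 1·(1−p)/p = 100.00/35.83 = 2.7910
(1−p)/p = 2.7910/1 = 2.7910  ⇒  p = 1/(1 + 2.7910) = 0.2638
Dk-125: 26.4%, Dk-127: 73.6%.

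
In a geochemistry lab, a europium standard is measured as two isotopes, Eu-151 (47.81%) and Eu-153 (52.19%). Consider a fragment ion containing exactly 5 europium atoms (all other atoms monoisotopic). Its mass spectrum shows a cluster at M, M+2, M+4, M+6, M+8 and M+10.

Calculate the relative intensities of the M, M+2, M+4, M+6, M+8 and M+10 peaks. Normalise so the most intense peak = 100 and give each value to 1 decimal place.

Expanding (0.4781 + 0.5219)^5:
P(M) = 0.4781^5 = 0.024980
P(M+2) = 5 × 0.4781^4 × 0.5219^1 = 0.136343
P(M+4) = 10 × 0.4781^3 × 0.5219^2 = 0.297667
P(M+6) = 10 × 0.4781^2 × 0.5219^3 = 0.324937
P(M+8) = 5 × 0.4781^1 × 0.5219^4 = 0.177353
P(M+10) = 0.5219^5 = 0.038720
The M+6 peak is largest (0.324937); scaling to 100 gives 7.7 : 42.0 : 91.6 : 100.0 : 54.6 : 11.9.

7.7 : 42.0 : 91.6 : 100.0 : 54.6 : 11.9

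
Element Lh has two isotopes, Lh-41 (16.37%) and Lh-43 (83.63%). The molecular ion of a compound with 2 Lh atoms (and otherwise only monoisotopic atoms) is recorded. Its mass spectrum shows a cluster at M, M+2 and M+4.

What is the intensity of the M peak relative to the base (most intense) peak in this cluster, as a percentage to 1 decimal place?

3.8%

Binomial terms of (0.1637 + 0.8363)^2: M 0.0268, M+2 0.2738, M+4 0.6994 → M+4 is the base peak.
P(M+4) = C(2,2) × 0.1637^0 × 0.8363^2 = 1 × 1.0000 × 0.69939769 = 0.699398 (base)
P(M) = C(2,0) × 0.1637^2 × 0.8363^0 = 1 × 0.02679769 × 1.0000 = 0.026798
Relative intensity = 0.026798 / 0.699398 × 100 = 3.8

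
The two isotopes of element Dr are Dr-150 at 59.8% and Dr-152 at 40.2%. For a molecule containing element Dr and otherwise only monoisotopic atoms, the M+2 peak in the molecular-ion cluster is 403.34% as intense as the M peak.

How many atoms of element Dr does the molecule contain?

The M+2/M ratio from n Dr atoms is n · q/p = n · 0.402/0.598.
n = 4.0334 × 0.598/0.402 = 6.00 ≈ 6

6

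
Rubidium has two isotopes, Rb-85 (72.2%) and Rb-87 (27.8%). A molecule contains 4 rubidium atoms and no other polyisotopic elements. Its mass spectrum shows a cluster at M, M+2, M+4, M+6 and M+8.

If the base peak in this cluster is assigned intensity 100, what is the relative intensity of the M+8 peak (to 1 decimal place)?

(0.722 + 0.278)^4 gives M 0.2717, M+2 0.4185, M+4 0.2417, M+6 0.0620, M+8 0.0060; the largest is M+2.
P(M+2) = C(4,1) × 0.722^3 × 0.278^1 = 4 × 0.37636705 × 0.2780 = 0.418520 (base)
P(M+8) = C(4,4) × 0.722^0 × 0.278^4 = 1 × 1.0000 × 0.00597282 = 0.005973
Relative intensity = 0.005973 / 0.418520 × 100 = 1.4

1.4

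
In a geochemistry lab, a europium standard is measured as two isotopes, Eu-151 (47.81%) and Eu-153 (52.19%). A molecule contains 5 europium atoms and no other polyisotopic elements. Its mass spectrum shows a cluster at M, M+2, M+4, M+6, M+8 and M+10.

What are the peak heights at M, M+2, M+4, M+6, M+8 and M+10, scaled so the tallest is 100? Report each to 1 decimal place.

Each Eu atom is independently Eu-151 (p = 0.4781) or Eu-153 (q = 0.5219); the cluster is the binomial expansion (p + q)^5.
P(M) = 0.4781^5 = 0.024980
P(M+2) = 5 × 0.4781^4 × 0.5219^1 = 0.136343
P(M+4) = 10 × 0.4781^3 × 0.5219^2 = 0.297667
P(M+6) = 10 × 0.4781^2 × 0.5219^3 = 0.324937
P(M+8) = 5 × 0.4781^1 × 0.5219^4 = 0.177353
P(M+10) = 0.5219^5 = 0.038720
The M+6 peak is largest (0.324937); scaling to 100 gives 7.7 : 42.0 : 91.6 : 100.0 : 54.6 : 11.9.

7.7 : 42.0 : 91.6 : 100.0 : 54.6 : 11.9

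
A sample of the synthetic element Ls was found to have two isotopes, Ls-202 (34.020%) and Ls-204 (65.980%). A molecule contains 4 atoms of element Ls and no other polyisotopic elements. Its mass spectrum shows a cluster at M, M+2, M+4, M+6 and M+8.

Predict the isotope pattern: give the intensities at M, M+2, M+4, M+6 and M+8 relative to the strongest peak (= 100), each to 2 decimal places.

The 4 Ls atoms are independent, so intensities follow the terms of (0.34020 + 0.65980)^4.
P(M) = 0.34020^4 = 0.013395
P(M+2) = 4 × 0.34020^3 × 0.65980^1 = 0.103914
P(M+4) = 6 × 0.34020^2 × 0.65980^2 = 0.302304
P(M+6) = 4 × 0.34020^1 × 0.65980^3 = 0.390869
P(M+8) = 0.65980^4 = 0.189517
The M+6 peak is largest (0.390869); scaling to 100 gives 3.43 : 26.59 : 77.34 : 100.00 : 48.49.

3.43 : 26.59 : 77.34 : 100.00 : 48.49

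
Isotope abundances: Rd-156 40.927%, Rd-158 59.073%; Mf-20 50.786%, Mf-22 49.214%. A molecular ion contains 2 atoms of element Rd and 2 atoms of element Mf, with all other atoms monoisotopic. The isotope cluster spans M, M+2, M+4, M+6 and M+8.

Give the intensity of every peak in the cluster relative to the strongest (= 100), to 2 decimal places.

11.60 : 55.99 : 100.00 : 78.31 : 22.70

Element Rd pattern (n=2): 0.16750193 : 0.48353613 : 0.34896193
Element Mf pattern (n=2): 0.25792178 : 0.49987644 : 0.24220178
Convolve the two distributions (both contribute in 2-u steps):
  M: 0.16750193×0.25792178 = 0.043202
  M+2: 0.16750193×0.49987644 + 0.48353613×0.25792178 = 0.208445
  M+4: 0.16750193×0.24220178 + 0.48353613×0.49987644 + 0.34896193×0.25792178 = 0.372282
  M+6: 0.48353613×0.24220178 + 0.34896193×0.49987644 = 0.291551
  M+8: 0.34896193×0.24220178 = 0.084519
Scale to base peak (0.372282) = 100: 11.60 : 55.99 : 100.00 : 78.31 : 22.70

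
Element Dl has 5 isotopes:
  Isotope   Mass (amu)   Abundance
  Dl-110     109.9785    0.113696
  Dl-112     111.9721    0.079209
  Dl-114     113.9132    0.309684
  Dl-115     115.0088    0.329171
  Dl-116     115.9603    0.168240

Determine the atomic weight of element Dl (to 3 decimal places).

Average mass = Σ (abundance × isotope mass) = 0.113696 × 109.9785 + 0.079209 × 111.9721 + 0.309684 × 113.9132 + 0.329171 × 115.0088 + 0.168240 × 115.9603
= 12.50412 + 8.86920 + 35.27710 + 37.85756 + 19.50916 = 114.01714 amu

114.017 amu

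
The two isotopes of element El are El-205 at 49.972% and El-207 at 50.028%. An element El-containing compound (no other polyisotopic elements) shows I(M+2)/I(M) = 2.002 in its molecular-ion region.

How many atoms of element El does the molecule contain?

2

For n independent El atoms, I(M+2)/I(M) = n · (abundance El-207) / (abundance El-205) = n · 0.50028/0.49972.
n = 2.002 × 0.49972/0.50028 = 2.00 ≈ 2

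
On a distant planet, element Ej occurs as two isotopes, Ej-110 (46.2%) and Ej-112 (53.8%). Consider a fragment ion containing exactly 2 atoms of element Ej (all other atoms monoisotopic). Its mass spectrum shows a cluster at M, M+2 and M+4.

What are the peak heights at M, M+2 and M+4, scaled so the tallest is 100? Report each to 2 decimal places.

Expanding (0.462 + 0.538)^2:
P(M) = 0.462^2 = 0.213444
P(M+2) = 2 × 0.462^1 × 0.538^1 = 0.497112
P(M+4) = 0.538^2 = 0.289444
The M+2 peak is largest (0.497112); scaling to 100 gives 42.94 : 100.00 : 58.23.

42.94 : 100.00 : 58.23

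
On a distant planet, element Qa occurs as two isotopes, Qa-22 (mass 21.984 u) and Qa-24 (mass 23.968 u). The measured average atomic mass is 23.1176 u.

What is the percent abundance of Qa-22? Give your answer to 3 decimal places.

With x = fraction of Qa-22 (so Qa-24 is 1 − x):
21.984·x + 23.968·(1 − x) = 23.1176
(21.984 − 23.968)·x = 23.1176 − 23.968
x = -0.8504 / -1.984 = 0.42863 → 42.863% Qa-22, 57.137% Qa-24.

42.863%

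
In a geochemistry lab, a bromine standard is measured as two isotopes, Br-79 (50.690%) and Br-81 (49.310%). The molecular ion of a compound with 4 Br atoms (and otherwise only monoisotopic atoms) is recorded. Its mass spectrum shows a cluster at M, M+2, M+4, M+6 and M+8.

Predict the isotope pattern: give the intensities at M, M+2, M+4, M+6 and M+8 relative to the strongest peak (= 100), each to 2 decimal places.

Each Br atom is independently Br-79 (p = 0.50690) or Br-81 (q = 0.49310); the cluster is the binomial expansion (p + q)^4.
P(M) = 0.50690^4 = 0.066022
P(M+2) = 4 × 0.50690^3 × 0.49310^1 = 0.256899
P(M+4) = 6 × 0.50690^2 × 0.49310^2 = 0.374857
P(M+6) = 4 × 0.50690^1 × 0.49310^3 = 0.243101
P(M+8) = 0.49310^4 = 0.059121
The M+4 peak is largest (0.374857); scaling to 100 gives 17.61 : 68.53 : 100.00 : 64.85 : 15.77.

17.61 : 68.53 : 100.00 : 64.85 : 15.77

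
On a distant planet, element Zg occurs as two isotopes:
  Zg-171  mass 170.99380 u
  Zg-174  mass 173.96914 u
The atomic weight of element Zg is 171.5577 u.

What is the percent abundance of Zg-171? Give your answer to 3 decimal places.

Writing the weighted mean with unknown fraction x of Zg-171:
170.99380·x + 173.96914·(1 − x) = 171.5577
(170.99380 − 173.96914)·x = 171.5577 − 173.96914
x = -2.41144 / -2.97534 = 0.81048 → 81.048% Zg-171, 18.952% Zg-174.

81.048%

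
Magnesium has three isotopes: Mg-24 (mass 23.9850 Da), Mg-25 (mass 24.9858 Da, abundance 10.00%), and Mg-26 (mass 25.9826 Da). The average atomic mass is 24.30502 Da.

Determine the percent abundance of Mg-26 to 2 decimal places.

The remaining 90.00% is split between Mg-24 (fraction x) and Mg-26 (fraction 0.9000 − x).
Substituting: 23.9850x + 25.9826(0.9000 − x) = 21.80644
(23.9850 − 25.9826)x = -1.5779  ⇒  x = 0.78990, y = 0.11010
Mg-24: 78.99%, Mg-26: 11.01%.

11.01%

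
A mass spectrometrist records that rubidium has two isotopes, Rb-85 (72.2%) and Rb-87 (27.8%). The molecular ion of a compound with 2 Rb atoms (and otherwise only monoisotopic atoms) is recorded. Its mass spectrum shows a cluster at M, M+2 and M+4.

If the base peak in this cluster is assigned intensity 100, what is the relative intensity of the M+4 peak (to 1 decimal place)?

Term probabilities: M 0.5213, M+2 0.4014, M+4 0.0773. Base peak = M.
P(M) = C(2,0) × 0.722^2 × 0.278^0 = 1 × 0.521284 × 1.0000 = 0.521284 (base)
P(M+4) = C(2,2) × 0.722^0 × 0.278^2 = 1 × 1.0000 × 0.077284 = 0.077284
Relative intensity = 0.077284 / 0.521284 × 100 = 14.8

14.8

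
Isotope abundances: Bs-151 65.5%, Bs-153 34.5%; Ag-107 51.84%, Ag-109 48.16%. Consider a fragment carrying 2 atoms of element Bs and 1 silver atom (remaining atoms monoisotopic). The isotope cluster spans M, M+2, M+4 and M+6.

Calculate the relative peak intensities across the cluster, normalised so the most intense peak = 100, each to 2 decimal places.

Element Bs pattern (n=2): 0.429025 : 0.45195 : 0.119025
Silver pattern (n=1): 0.5184 : 0.4816
Convolve the two distributions (both contribute in 2-u steps):
  M: 0.429025×0.5184 = 0.222407
  M+2: 0.429025×0.4816 + 0.45195×0.5184 = 0.440909
  M+4: 0.45195×0.4816 + 0.119025×0.5184 = 0.279362
  M+6: 0.119025×0.4816 = 0.057322
Scale to base peak (0.440909) = 100: 50.44 : 100.00 : 63.36 : 13.00

50.44 : 100.00 : 63.36 : 13.00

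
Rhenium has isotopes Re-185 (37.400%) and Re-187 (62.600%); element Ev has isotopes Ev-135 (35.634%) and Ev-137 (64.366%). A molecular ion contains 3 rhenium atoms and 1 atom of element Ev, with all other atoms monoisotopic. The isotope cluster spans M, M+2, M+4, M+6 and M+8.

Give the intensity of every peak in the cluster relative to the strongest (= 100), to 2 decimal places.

Rhenium pattern (n=3): 0.05231362 : 0.26268713 : 0.43968487 : 0.24531438
Element Ev pattern (n=1): 0.35634 : 0.64366
Convolve the two distributions (both contribute in 2-u steps):
  M: 0.05231362×0.35634 = 0.018641
  M+2: 0.05231362×0.64366 + 0.26268713×0.35634 = 0.127278
  M+4: 0.26268713×0.64366 + 0.43968487×0.35634 = 0.325759
  M+6: 0.43968487×0.64366 + 0.24531438×0.35634 = 0.370423
  M+8: 0.24531438×0.64366 = 0.157899
Scale to base peak (0.370423) = 100: 5.03 : 34.36 : 87.94 : 100.00 : 42.63

5.03 : 34.36 : 87.94 : 100.00 : 42.63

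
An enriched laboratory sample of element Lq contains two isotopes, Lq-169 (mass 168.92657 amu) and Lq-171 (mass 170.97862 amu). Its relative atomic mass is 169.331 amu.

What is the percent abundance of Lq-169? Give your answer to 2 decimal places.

With x = fraction of Lq-169 (so Lq-171 is 1 − x):
168.92657·x + 170.97862·(1 − x) = 169.331
(168.92657 − 170.97862)·x = 169.331 − 170.97862
x = -1.64762 / -2.05205 = 0.80291 → 80.29% Lq-169, 19.71% Lq-171.

80.29%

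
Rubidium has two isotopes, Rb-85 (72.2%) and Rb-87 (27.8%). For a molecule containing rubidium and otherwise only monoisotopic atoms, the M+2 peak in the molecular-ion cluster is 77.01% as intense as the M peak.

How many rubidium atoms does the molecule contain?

For n independent Rb atoms, I(M+2)/I(M) = n · (abundance Rb-87) / (abundance Rb-85) = n · 0.278/0.722.
n = 0.7701 × 0.722/0.278 = 2.00 ≈ 2

2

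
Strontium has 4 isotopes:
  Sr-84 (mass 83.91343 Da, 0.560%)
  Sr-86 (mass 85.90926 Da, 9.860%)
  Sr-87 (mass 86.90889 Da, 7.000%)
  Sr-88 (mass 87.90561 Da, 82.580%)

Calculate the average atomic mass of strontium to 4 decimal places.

87.6166 Da

Ar = Σ fᵢ·mᵢ = 0.00560 × 83.91343 + 0.09860 × 85.90926 + 0.07000 × 86.90889 + 0.82580 × 87.90561
= 0.469915 + 8.470653 + 6.083622 + 72.592453 = 87.616643 Da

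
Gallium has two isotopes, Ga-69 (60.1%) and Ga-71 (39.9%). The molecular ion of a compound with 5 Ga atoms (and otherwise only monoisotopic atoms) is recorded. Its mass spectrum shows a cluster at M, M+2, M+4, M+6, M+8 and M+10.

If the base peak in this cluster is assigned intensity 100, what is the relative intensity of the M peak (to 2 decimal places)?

22.69

(0.601 + 0.399)^5 gives M 0.0784, M+2 0.2603, M+4 0.3456, M+6 0.2294, M+8 0.0762, M+10 0.0101; the largest is M+4.
P(M+4) = C(5,2) × 0.601^3 × 0.399^2 = 10 × 0.2170818 × 0.159201 = 0.345596 (base)
P(M) = C(5,0) × 0.601^5 × 0.399^0 = 1 × 0.07841016 × 1.0000 = 0.078410
Relative intensity = 0.078410 / 0.345596 × 100 = 22.69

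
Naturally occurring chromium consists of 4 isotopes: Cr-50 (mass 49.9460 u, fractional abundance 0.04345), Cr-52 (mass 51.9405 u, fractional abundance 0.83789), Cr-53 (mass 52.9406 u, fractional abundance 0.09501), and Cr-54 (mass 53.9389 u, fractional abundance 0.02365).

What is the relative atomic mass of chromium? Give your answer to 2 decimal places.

52.00 u

Average mass = Σ (abundance × isotope mass) = 0.04345 × 49.9460 + 0.83789 × 51.9405 + 0.09501 × 52.9406 + 0.02365 × 53.9389
= 2.17015 + 43.52043 + 5.02989 + 1.27565 = 51.99612 u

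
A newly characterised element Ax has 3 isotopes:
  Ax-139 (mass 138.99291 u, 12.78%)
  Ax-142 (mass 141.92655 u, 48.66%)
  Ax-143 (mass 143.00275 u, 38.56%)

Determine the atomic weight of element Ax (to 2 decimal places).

Ar = Σ fᵢ·mᵢ = 0.1278 × 138.99291 + 0.4866 × 141.92655 + 0.3856 × 143.00275
= 17.763294 + 69.061459 + 55.141860 = 141.966613 u

141.97 u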